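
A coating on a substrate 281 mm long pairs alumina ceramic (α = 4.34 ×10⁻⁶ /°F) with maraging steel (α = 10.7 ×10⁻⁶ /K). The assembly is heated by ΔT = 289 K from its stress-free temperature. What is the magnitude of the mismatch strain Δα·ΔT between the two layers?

8.35×10⁻⁴

alumina ceramic: α = 4.34×10⁻⁶/°F × 9/5 = 7.81×10⁻⁶/K.
Δα = |7.81 − 10.7|×10⁻⁶/K = 2.89×10⁻⁶/K.
Mismatch strain = Δα·ΔT = 2.89×10⁻⁶ × 289.0 = 8.35×10⁻⁴.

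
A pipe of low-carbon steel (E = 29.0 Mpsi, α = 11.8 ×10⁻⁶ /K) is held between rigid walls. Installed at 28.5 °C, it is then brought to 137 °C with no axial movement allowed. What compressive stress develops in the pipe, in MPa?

E = 29.0 Mpsi = 199.9 GPa.
ΔT = 108.5 K. Constrained thermal stress σ = E·α·ΔT = 199.9×10³ MPa × 11.8×10⁻⁶ × 108.5 = 256 MPa (compressive).

256 MPa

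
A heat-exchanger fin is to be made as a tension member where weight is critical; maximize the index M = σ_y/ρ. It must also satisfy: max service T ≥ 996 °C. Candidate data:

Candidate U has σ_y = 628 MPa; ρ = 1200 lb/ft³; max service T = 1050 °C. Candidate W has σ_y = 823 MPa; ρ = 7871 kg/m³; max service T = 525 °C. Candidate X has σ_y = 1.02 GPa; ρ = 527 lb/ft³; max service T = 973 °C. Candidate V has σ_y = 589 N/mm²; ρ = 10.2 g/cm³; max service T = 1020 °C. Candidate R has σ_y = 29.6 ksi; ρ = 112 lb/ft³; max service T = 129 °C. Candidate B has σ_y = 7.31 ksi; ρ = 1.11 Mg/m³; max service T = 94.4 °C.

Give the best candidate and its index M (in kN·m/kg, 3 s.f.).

candidate V, M = 57.7 kN·m/kg

Screen on constraints: max service T ≥ 996 °C. Survivors: candidate U, candidate V.
In SI units:
  candidate U: σ_y = 628.0 MPa, ρ = 19220 kg/m³
  candidate V: σ_y = 589.0 MPa, ρ = 10200 kg/m³
  candidate V: M = 57.7 kN·m/kg
  candidate U: M = 32.7 kN·m/kg
Candidate V ranks first.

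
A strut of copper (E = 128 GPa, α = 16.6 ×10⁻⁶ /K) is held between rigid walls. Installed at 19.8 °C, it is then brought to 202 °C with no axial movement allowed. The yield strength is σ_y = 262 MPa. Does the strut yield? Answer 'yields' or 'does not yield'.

yields

ΔT = 182.2 K. Constrained thermal stress σ = E·α·ΔT = 128.0×10³ MPa × 16.6×10⁻⁶ × 182.2 = 387 MPa (compressive).
Compare to σ_y = 262 MPa: σ ≥ σ_y, so it yields.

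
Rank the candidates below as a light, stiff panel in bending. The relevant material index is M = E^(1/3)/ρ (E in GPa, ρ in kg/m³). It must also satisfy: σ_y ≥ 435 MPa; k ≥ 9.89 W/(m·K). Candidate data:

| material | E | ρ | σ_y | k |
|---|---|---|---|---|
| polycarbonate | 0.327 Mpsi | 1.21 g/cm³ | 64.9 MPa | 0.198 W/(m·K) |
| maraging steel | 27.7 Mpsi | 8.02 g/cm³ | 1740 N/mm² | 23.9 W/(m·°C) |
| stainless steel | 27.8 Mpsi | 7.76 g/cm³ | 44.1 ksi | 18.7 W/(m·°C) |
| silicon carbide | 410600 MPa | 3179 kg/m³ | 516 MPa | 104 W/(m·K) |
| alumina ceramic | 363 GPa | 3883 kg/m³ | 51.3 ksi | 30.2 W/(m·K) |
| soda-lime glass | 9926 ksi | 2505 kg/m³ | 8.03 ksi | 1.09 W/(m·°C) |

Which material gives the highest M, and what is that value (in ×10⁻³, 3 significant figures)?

silicon carbide, M = 2.34×10⁻³

Screen on constraints: σ_y ≥ 435 MPa; k ≥ 9.89 W/(m·K). Survivors: maraging steel, silicon carbide.
Normalizing units and computing the index:
  maraging steel: E = 191.0 GPa, ρ = 8020 kg/m³
  silicon carbide: E = 410.6 GPa, ρ = 3179 kg/m³
  silicon carbide: M = 2.34×10⁻³
  maraging steel: M = 0.718×10⁻³
Silicon carbide ranks first.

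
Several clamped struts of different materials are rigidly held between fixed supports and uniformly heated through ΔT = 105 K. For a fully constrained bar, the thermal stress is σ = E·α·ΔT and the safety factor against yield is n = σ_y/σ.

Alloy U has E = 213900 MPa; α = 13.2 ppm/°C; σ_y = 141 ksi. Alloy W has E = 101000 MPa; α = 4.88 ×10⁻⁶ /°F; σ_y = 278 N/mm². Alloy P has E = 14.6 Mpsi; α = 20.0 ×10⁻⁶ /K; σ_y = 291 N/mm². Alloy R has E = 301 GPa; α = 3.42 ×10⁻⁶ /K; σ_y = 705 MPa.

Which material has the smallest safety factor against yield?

In consistent units (E in GPa, α in ×10⁻⁶/K, σ_y in MPa):
  alloy U: E = 213.9, α = 13.2, σ_y = 972.2 → σ = 296 MPa, n = 3.28
  alloy W: E = 101.0, α = 8.78, σ_y = 278.0 → σ = 93.2 MPa, n = 2.98
  alloy P: E = 100.7, α = 20.0, σ_y = 291.0 → σ = 211 MPa, n = 1.38
  alloy R: E = 301.0, α = 3.42, σ_y = 705.0 → σ = 108 MPa, n = 6.52
Smallest n: alloy P with n = 1.38.

alloy P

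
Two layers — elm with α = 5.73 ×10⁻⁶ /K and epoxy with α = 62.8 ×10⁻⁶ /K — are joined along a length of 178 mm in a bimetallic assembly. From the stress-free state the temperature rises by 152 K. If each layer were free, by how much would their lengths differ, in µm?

Δα = |5.73 − 62.8|×10⁻⁶/K = 57.1×10⁻⁶/K.
ΔL_mismatch = Δα·L·ΔT = 57.1×10⁻⁶ × 178.0 mm × 152.0 K = 1540 µm.

1540 µm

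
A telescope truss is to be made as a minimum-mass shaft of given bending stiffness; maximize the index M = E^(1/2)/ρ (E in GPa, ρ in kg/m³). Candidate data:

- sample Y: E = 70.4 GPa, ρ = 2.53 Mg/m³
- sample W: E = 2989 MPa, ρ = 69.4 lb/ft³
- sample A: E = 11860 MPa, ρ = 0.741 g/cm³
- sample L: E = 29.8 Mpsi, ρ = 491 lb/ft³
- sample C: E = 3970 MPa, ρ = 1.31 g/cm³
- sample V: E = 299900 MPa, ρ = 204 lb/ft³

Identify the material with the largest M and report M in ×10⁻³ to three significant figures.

Putting every candidate on a common basis:
  sample Y: E = 70.40 GPa, ρ = 2530 kg/m³
  sample W: E = 2.989 GPa, ρ = 1112 kg/m³
  sample A: E = 11.86 GPa, ρ = 741.0 kg/m³
  sample L: E = 205.5 GPa, ρ = 7865 kg/m³
  sample C: E = 3.970 GPa, ρ = 1310 kg/m³
  sample V: E = 299.9 GPa, ρ = 3268 kg/m³
  sample V: M = 5.30×10⁻³
  sample A: M = 4.65×10⁻³
  sample Y: M = 3.32×10⁻³
  sample L: M = 1.82×10⁻³
  sample W: M = 1.56×10⁻³
  sample C: M = 1.52×10⁻³
Sample V ranks first.

sample V, M = 5.30×10⁻³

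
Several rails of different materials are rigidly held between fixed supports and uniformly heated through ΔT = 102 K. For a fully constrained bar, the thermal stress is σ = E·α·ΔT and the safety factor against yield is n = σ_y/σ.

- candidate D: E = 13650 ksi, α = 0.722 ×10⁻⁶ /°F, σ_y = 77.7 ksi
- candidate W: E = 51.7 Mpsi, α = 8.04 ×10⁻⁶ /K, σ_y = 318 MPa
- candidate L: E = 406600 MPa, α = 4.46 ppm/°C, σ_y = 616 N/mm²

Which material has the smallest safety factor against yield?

candidate W

With everything in SI (GPa, ×10⁻⁶/K, MPa):
  candidate D: E = 94.11, α = 1.30, σ_y = 535.7 → σ = 12.5 MPa, n = 42.9
  candidate W: E = 356.5, α = 8.04, σ_y = 318.0 → σ = 292 MPa, n = 1.09
  candidate L: E = 406.6, α = 4.46, σ_y = 616.0 → σ = 185 MPa, n = 3.33
Smallest n: candidate W with n = 1.09.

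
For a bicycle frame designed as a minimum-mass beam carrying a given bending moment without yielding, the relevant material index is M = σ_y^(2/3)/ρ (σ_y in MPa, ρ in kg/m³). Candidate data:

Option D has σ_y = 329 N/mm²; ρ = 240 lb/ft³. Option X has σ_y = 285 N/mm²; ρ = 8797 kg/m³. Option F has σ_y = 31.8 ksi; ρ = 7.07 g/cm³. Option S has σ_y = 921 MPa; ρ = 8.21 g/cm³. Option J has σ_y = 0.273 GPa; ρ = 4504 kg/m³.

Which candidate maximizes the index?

option D

After converting to SI:
  option D: σ_y = 329.0 MPa, ρ = 3844 kg/m³
  option X: σ_y = 285.0 MPa, ρ = 8797 kg/m³
  option F: σ_y = 219.3 MPa, ρ = 7070 kg/m³
  option S: σ_y = 921.0 MPa, ρ = 8210 kg/m³
  option J: σ_y = 273.0 MPa, ρ = 4504 kg/m³
  option D: M = 12.4×10⁻³
  option S: M = 11.5×10⁻³
  option J: M = 9.34×10⁻³
  option F: M = 5.14×10⁻³
  option X: M = 4.92×10⁻³
Highest index: option D.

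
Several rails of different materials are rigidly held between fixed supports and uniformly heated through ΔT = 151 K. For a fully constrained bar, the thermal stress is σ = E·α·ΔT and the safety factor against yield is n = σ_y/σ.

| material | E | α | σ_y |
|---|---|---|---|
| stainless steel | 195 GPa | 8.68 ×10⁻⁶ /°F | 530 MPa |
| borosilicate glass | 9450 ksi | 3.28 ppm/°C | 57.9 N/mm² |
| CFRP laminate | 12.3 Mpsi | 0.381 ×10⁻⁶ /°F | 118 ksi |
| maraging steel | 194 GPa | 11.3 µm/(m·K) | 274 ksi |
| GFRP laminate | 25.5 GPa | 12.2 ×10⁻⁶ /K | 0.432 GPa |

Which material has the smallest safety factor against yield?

stainless steel

Converting E to GPa, α to ×10⁻⁶/K, σ_y to MPa, then σ and n for each:
  stainless steel: E = 195.0, α = 15.6, σ_y = 530.0 → σ = 460 MPa, n = 1.15
  borosilicate glass: E = 65.16, α = 3.28, σ_y = 57.90 → σ = 32.3 MPa, n = 1.79
  CFRP laminate: E = 84.81, α = 0.686, σ_y = 813.6 → σ = 8.78 MPa, n = 92.6
  maraging steel: E = 194.0, α = 11.3, σ_y = 1889 → σ = 331 MPa, n = 5.71
  GFRP laminate: E = 25.50, α = 12.2, σ_y = 432.0 → σ = 47.0 MPa, n = 9.20
Smallest n: stainless steel with n = 1.15.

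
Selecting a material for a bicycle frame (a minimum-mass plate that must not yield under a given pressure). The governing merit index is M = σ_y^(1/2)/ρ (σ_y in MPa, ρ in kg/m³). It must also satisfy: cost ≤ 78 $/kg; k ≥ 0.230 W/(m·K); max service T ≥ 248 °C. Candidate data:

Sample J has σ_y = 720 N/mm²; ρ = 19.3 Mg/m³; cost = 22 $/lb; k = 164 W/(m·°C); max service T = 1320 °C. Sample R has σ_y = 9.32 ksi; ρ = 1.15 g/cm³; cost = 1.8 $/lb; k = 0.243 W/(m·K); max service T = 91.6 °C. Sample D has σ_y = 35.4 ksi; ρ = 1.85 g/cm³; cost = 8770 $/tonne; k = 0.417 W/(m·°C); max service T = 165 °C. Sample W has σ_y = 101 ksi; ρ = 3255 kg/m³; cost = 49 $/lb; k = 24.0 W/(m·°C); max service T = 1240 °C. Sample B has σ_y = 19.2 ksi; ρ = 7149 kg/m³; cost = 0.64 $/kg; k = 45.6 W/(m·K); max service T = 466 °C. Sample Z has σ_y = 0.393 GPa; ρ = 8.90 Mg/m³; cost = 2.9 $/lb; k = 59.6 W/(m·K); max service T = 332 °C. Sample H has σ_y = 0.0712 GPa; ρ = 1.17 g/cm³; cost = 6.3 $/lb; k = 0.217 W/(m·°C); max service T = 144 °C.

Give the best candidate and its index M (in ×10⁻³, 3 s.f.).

sample Z, M = 2.23×10⁻³

Screen on constraints: cost ≤ 78 $/kg; k ≥ 0.230 W/(m·K); max service T ≥ 248 °C. Survivors: sample J, sample B, sample Z.
Putting every candidate on a common basis:
  sample J: σ_y = 720.0 MPa, ρ = 19300 kg/m³
  sample B: σ_y = 132.4 MPa, ρ = 7149 kg/m³
  sample Z: σ_y = 393.0 MPa, ρ = 8900 kg/m³
  sample Z: M = 2.23×10⁻³
  sample B: M = 1.61×10⁻³
  sample J: M = 1.39×10⁻³
Sample Z ranks first.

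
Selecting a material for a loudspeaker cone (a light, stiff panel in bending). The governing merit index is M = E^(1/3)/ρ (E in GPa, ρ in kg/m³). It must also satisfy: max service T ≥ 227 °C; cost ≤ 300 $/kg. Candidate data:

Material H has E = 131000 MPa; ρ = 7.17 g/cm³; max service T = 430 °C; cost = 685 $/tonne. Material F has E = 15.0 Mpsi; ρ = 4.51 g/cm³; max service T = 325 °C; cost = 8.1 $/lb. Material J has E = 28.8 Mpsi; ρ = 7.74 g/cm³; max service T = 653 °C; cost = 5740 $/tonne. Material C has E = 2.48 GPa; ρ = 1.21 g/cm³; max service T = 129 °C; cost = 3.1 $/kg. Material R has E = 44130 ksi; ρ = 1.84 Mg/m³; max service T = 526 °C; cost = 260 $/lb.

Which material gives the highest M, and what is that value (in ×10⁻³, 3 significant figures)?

Screen on constraints: max service T ≥ 227 °C; cost ≤ 300 $/kg. Survivors: material H, material F, material J.
Normalizing units and computing the index:
  material H: E = 131.0 GPa, ρ = 7170 kg/m³
  material F: E = 103.4 GPa, ρ = 4510 kg/m³
  material J: E = 198.6 GPa, ρ = 7740 kg/m³
  material F: M = 1.04×10⁻³
  material J: M = 0.754×10⁻³
  material H: M = 0.708×10⁻³
Material F has the largest M.

material F, M = 1.04×10⁻³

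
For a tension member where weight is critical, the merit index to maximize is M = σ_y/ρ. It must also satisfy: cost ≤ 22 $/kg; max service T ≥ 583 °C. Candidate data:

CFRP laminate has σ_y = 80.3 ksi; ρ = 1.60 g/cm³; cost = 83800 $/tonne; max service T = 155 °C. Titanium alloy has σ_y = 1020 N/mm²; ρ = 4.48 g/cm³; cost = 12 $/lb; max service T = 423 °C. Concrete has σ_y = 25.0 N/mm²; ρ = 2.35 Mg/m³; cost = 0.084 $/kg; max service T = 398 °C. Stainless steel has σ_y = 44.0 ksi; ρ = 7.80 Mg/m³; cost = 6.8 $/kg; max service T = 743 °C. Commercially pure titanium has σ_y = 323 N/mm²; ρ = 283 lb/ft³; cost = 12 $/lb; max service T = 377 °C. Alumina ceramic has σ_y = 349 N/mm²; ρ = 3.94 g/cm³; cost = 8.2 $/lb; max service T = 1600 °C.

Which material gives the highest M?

Screen on constraints: cost ≤ 22 $/kg; max service T ≥ 583 °C. Survivors: stainless steel, alumina ceramic.
Normalizing units and computing the index:
  stainless steel: σ_y = 303.4 MPa, ρ = 7800 kg/m³
  alumina ceramic: σ_y = 349.0 MPa, ρ = 3940 kg/m³
  alumina ceramic: M = 88.6 kN·m/kg
  stainless steel: M = 38.9 kN·m/kg
Highest index: alumina ceramic.

alumina ceramic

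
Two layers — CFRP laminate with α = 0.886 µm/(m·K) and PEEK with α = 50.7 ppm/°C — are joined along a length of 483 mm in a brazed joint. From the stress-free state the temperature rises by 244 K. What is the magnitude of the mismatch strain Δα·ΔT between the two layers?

Δα = |0.886 − 50.7|×10⁻⁶/K = 49.8×10⁻⁶/K.
Mismatch strain = Δα·ΔT = 49.8×10⁻⁶ × 244.0 = 0.0122.

0.0122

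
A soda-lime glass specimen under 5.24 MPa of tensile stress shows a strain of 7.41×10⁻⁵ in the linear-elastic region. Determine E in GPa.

E = σ/ε = 5.24 MPa / 7.41×10⁻⁵ = 70720 MPa = 70.7 GPa.

70.7 GPa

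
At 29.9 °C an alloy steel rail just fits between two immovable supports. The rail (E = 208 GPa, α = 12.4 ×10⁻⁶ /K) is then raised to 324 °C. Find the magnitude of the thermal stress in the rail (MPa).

ΔT = 294.1 K. Constrained thermal stress σ = E·α·ΔT = 208.0×10³ MPa × 12.4×10⁻⁶ × 294.1 = 759 MPa (compressive).

759 MPa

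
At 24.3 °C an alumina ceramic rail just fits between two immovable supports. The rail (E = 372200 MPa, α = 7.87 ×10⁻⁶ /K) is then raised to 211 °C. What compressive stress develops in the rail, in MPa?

E = 372200 MPa = 372.2 GPa.
ΔT = 186.7 K. Constrained thermal stress σ = E·α·ΔT = 372.2×10³ MPa × 7.87×10⁻⁶ × 186.7 = 547 MPa (compressive).

547 MPa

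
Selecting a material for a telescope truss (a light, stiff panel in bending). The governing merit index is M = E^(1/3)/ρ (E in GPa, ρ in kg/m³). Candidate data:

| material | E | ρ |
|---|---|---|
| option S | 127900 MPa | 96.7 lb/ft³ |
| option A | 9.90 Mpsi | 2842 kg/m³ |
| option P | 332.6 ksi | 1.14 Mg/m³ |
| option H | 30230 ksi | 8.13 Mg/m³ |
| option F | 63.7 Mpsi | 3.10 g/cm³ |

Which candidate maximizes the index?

In SI units:
  option S: E = 127.9 GPa, ρ = 1549 kg/m³
  option A: E = 68.26 GPa, ρ = 2842 kg/m³
  option P: E = 2.293 GPa, ρ = 1140 kg/m³
  option H: E = 208.4 GPa, ρ = 8130 kg/m³
  option F: E = 439.2 GPa, ρ = 3100 kg/m³
  option S: M = 3.25×10⁻³
  option F: M = 2.45×10⁻³
  option A: M = 1.44×10⁻³
  option P: M = 1.16×10⁻³
  option H: M = 0.729×10⁻³
Highest index: option S.

option S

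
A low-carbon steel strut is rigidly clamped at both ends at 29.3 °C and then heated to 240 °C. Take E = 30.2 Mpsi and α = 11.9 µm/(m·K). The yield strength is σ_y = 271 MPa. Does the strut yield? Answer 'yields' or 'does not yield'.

E = 30.2 Mpsi = 208.2 GPa.
ΔT = 210.7 K. Constrained thermal stress σ = E·α·ΔT = 208.2×10³ MPa × 11.9×10⁻⁶ × 210.7 = 522 MPa (compressive).
Compare to σ_y = 271 MPa: σ ≥ σ_y, so it yields.

yields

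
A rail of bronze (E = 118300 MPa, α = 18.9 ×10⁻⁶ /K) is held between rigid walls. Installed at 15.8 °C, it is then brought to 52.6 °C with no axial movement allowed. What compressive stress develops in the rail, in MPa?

E = 118300 MPa = 118.3 GPa.
ΔT = 36.80 K. Constrained thermal stress σ = E·α·ΔT = 118.3×10³ MPa × 18.9×10⁻⁶ × 36.80 = 82.3 MPa (compressive).

82.3 MPa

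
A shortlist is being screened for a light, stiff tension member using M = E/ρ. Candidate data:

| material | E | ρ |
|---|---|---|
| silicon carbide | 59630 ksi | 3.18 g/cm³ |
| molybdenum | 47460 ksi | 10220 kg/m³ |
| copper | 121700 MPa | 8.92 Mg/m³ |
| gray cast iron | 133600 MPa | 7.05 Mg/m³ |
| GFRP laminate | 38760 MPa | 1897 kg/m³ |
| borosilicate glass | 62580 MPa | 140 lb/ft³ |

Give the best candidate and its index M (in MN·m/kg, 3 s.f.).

silicon carbide, M = 129 MN·m/kg

Putting every candidate on a common basis:
  silicon carbide: E = 411.1 GPa, ρ = 3180 kg/m³
  molybdenum: E = 327.2 GPa, ρ = 10220 kg/m³
  copper: E = 121.7 GPa, ρ = 8920 kg/m³
  gray cast iron: E = 133.6 GPa, ρ = 7050 kg/m³
  GFRP laminate: E = 38.76 GPa, ρ = 1897 kg/m³
  borosilicate glass: E = 62.58 GPa, ρ = 2243 kg/m³
  silicon carbide: M = 129 MN·m/kg
  molybdenum: M = 32.0 MN·m/kg
  borosilicate glass: M = 27.9 MN·m/kg
  GFRP laminate: M = 20.4 MN·m/kg
  gray cast iron: M = 19.0 MN·m/kg
  copper: M = 13.6 MN·m/kg
The maximum is for silicon carbide.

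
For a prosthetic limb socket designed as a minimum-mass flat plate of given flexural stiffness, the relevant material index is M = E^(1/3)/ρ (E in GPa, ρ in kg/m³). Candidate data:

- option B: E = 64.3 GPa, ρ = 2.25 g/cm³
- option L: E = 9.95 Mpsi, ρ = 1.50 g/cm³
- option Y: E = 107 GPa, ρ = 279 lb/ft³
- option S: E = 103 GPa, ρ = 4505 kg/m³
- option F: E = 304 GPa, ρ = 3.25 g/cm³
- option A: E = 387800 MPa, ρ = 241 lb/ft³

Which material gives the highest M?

option L

Normalizing units and computing the index:
  option B: E = 64.30 GPa, ρ = 2250 kg/m³
  option L: E = 68.60 GPa, ρ = 1500 kg/m³
  option Y: E = 107.0 GPa, ρ = 4469 kg/m³
  option S: E = 103.0 GPa, ρ = 4505 kg/m³
  option F: E = 304.0 GPa, ρ = 3250 kg/m³
  option A: E = 387.8 GPa, ρ = 3860 kg/m³
  option L: M = 2.73×10⁻³
  option F: M = 2.07×10⁻³
  option A: M = 1.89×10⁻³
  option B: M = 1.78×10⁻³
  option Y: M = 1.06×10⁻³
  option S: M = 1.04×10⁻³
Highest index: option L.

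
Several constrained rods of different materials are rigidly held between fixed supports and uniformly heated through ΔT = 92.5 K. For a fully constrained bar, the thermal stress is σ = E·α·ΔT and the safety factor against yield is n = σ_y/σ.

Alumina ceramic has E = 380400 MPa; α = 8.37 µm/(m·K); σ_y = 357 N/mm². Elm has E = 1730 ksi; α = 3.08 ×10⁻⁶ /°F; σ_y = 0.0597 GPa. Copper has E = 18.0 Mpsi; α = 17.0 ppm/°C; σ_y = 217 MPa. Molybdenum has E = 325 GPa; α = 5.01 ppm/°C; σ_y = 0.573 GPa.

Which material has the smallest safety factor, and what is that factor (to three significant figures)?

Per material, after unit conversion:
  alumina ceramic: E = 380.4, α = 8.37, σ_y = 357.0 → σ = 295 MPa, n = 1.21
  elm: E = 11.93, α = 5.54, σ_y = 59.70 → σ = 6.12 MPa, n = 9.76
  copper: E = 124.1, α = 17.0, σ_y = 217.0 → σ = 195 MPa, n = 1.11
  molybdenum: E = 325.0, α = 5.01, σ_y = 573.0 → σ = 151 MPa, n = 3.80
Smallest n: copper with n = 1.11.

copper, n = 1.11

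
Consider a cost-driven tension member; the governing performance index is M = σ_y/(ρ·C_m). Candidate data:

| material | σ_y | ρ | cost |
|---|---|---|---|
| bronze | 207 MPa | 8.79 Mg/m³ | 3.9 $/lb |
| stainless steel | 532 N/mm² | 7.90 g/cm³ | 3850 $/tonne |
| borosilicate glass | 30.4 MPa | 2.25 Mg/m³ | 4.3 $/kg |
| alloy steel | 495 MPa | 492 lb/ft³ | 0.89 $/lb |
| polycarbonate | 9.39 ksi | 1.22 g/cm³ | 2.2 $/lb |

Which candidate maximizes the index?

alloy steel

Putting every candidate on a common basis:
  bronze: σ_y = 207.0 MPa, ρ = 8790 kg/m³, cost = 8.598 $/kg
  stainless steel: σ_y = 532.0 MPa, ρ = 7900 kg/m³, cost = 3.850 $/kg
  borosilicate glass: σ_y = 30.40 MPa, ρ = 2250 kg/m³, cost = 4.300 $/kg
  alloy steel: σ_y = 495.0 MPa, ρ = 7881 kg/m³, cost = 1.962 $/kg
  polycarbonate: σ_y = 64.74 MPa, ρ = 1220 kg/m³, cost = 4.850 $/kg
  alloy steel: M = 32.0 kN·m per $
  stainless steel: M = 17.5 kN·m per $
  polycarbonate: M = 10.9 kN·m per $
  borosilicate glass: M = 3.14 kN·m per $
  bronze: M = 2.74 kN·m per $
The maximum is for alloy steel.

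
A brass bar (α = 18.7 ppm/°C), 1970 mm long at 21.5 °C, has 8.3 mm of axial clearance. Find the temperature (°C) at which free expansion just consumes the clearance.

α·L₀·ΔT = 8.3 mm ⇒ ΔT = 8.3 / (18.7×10⁻⁶ × 1970.0) = 225.3 K.
T = 21.5 + 225.3 = 246.8 °C.

247 °C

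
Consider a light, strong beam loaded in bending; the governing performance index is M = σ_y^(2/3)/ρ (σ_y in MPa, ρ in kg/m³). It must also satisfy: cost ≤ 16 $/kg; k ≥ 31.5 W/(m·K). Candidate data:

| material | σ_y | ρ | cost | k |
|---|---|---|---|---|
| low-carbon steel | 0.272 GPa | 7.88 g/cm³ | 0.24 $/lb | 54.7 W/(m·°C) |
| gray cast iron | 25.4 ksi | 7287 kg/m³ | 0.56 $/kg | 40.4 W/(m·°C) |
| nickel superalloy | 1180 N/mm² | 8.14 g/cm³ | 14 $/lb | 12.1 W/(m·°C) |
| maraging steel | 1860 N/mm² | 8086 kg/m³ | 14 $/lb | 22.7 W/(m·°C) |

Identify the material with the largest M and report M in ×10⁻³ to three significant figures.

low-carbon steel, M = 5.33×10⁻³

Screen on constraints: cost ≤ 16 $/kg; k ≥ 31.5 W/(m·K). Survivors: low-carbon steel, gray cast iron.
Normalizing units and computing the index:
  low-carbon steel: σ_y = 272.0 MPa, ρ = 7880 kg/m³
  gray cast iron: σ_y = 175.1 MPa, ρ = 7287 kg/m³
  low-carbon steel: M = 5.33×10⁻³
  gray cast iron: M = 4.30×10⁻³
Low-carbon steel ranks first.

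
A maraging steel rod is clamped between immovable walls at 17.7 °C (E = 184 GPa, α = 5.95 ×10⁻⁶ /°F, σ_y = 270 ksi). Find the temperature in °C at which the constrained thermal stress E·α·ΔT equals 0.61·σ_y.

α = 5.95×10⁻⁶/°F × 9/5 = 10.7×10⁻⁶/K.
σ_y = 270 ksi = 1862 MPa.
E·α·ΔT = 1136 MPa ⇒ ΔT = 1136 / (184.0×10³ × 10.7×10⁻⁶) = 576.2 K.
T = 17.7 + 576.2 = 593.9 °C.

594 °C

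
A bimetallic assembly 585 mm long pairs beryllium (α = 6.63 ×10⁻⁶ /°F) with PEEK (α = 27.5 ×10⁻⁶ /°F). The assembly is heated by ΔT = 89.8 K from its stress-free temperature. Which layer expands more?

PEEK

beryllium: α = 6.63×10⁻⁶/°F × 9/5 = 11.9×10⁻⁶/K.
PEEK: α = 27.5×10⁻⁶/°F × 9/5 = 49.5×10⁻⁶/K.
α(beryllium) = 11.9×10⁻⁶/K vs α(PEEK) = 49.5×10⁻⁶/K.
Higher α expands more for the same ΔT: PEEK.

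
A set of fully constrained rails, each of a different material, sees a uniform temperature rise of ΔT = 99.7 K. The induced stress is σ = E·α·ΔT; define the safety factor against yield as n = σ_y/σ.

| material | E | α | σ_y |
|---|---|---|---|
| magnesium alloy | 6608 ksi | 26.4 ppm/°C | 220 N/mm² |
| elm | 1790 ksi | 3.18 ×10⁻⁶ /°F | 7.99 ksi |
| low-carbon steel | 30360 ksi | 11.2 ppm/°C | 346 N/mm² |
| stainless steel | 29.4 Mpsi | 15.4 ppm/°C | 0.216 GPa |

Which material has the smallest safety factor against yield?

stainless steel

Per material, after unit conversion:
  magnesium alloy: E = 45.56, α = 26.4, σ_y = 220.0 → σ = 120 MPa, n = 1.83
  elm: E = 12.34, α = 5.72, σ_y = 55.09 → σ = 7.04 MPa, n = 7.82
  low-carbon steel: E = 209.3, α = 11.2, σ_y = 346.0 → σ = 234 MPa, n = 1.48
  stainless steel: E = 202.7, α = 15.4, σ_y = 216.0 → σ = 311 MPa, n = 0.694
Smallest n: stainless steel with n = 0.694.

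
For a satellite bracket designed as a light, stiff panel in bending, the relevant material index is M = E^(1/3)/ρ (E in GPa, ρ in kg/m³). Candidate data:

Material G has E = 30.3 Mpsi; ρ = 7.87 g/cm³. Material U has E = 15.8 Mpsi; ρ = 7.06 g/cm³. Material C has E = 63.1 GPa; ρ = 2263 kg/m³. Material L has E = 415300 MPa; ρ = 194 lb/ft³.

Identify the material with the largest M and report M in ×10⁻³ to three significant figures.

material L, M = 2.40×10⁻³

Convert each candidate to consistent units, then evaluate M:
  material G: E = 208.9 GPa, ρ = 7870 kg/m³
  material U: E = 108.9 GPa, ρ = 7060 kg/m³
  material C: E = 63.10 GPa, ρ = 2263 kg/m³
  material L: E = 415.3 GPa, ρ = 3108 kg/m³
  material L: M = 2.40×10⁻³
  material C: M = 1.76×10⁻³
  material G: M = 0.754×10⁻³
  material U: M = 0.676×10⁻³
Highest index: material L.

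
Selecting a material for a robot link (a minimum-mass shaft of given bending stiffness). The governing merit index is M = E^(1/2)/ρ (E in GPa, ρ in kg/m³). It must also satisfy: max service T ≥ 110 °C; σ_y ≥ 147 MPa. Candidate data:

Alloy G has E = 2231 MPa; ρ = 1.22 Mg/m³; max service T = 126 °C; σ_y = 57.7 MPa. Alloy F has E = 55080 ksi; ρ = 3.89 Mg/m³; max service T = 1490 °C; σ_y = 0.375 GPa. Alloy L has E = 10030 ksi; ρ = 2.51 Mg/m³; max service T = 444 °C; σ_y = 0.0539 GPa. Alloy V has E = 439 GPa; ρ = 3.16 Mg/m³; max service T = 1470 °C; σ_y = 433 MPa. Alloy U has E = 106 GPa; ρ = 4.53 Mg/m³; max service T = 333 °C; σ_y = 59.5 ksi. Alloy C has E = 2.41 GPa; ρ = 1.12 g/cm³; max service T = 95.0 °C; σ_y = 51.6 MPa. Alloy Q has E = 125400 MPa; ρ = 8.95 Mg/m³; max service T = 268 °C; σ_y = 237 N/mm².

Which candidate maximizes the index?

alloy V

Screen on constraints: max service T ≥ 110 °C; σ_y ≥ 147 MPa. Survivors: alloy F, alloy V, alloy U, alloy Q.
Putting every candidate on a common basis:
  alloy F: E = 379.8 GPa, ρ = 3890 kg/m³
  alloy V: E = 439.0 GPa, ρ = 3160 kg/m³
  alloy U: E = 106.0 GPa, ρ = 4530 kg/m³
  alloy Q: E = 125.4 GPa, ρ = 8950 kg/m³
  alloy V: M = 6.63×10⁻³
  alloy F: M = 5.01×10⁻³
  alloy U: M = 2.27×10⁻³
  alloy Q: M = 1.25×10⁻³
Highest index: alloy V.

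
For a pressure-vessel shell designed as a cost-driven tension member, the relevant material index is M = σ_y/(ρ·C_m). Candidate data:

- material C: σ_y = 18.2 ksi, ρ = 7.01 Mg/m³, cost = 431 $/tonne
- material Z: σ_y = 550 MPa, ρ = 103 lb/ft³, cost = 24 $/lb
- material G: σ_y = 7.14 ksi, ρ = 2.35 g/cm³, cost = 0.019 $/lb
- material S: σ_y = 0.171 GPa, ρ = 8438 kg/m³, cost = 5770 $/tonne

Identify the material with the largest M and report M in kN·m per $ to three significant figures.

After converting to SI:
  material C: σ_y = 125.5 MPa, ρ = 7010 kg/m³, cost = 0.4310 $/kg
  material Z: σ_y = 550.0 MPa, ρ = 1650 kg/m³, cost = 52.91 $/kg
  material G: σ_y = 49.23 MPa, ρ = 2350 kg/m³, cost = 0.04189 $/kg
  material S: σ_y = 171.0 MPa, ρ = 8438 kg/m³, cost = 5.770 $/kg
  material G: M = 500 kN·m per $
  material C: M = 41.5 kN·m per $
  material Z: M = 6.30 kN·m per $
  material S: M = 3.51 kN·m per $
Highest index: material G.

material G, M = 500 kN·m per $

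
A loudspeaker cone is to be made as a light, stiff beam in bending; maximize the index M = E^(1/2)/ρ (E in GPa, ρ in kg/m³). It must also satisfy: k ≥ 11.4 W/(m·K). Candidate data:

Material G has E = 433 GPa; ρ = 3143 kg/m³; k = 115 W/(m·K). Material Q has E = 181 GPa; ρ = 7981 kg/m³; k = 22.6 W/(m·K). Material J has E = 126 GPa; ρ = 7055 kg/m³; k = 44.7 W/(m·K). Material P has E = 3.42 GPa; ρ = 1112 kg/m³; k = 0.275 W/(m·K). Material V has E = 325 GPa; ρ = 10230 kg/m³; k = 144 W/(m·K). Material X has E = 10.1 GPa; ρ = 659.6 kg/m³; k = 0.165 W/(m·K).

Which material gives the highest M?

Screen on constraints: k ≥ 11.4 W/(m·K). Survivors: material G, material Q, material J, material V.
Computing M directly (units already consistent):
  material G: M = 6.62×10⁻³
  material V: M = 1.76×10⁻³
  material Q: M = 1.69×10⁻³
  material J: M = 1.59×10⁻³
Material G ranks first.

material G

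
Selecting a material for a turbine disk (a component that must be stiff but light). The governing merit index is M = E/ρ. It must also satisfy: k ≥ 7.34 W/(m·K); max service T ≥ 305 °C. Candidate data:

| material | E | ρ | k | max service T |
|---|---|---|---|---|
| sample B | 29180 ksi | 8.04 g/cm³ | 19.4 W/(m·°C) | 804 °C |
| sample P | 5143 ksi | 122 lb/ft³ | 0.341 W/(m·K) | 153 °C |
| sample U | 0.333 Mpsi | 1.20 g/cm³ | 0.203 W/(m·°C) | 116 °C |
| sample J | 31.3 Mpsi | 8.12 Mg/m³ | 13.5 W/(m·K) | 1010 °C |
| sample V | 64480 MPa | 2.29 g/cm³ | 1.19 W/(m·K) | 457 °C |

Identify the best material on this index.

sample J

Screen on constraints: k ≥ 7.34 W/(m·K); max service T ≥ 305 °C. Survivors: sample B, sample J.
In SI units:
  sample B: E = 201.2 GPa, ρ = 8040 kg/m³
  sample J: E = 215.8 GPa, ρ = 8120 kg/m³
  sample J: M = 26.6 MN·m/kg
  sample B: M = 25.0 MN·m/kg
Highest index: sample J.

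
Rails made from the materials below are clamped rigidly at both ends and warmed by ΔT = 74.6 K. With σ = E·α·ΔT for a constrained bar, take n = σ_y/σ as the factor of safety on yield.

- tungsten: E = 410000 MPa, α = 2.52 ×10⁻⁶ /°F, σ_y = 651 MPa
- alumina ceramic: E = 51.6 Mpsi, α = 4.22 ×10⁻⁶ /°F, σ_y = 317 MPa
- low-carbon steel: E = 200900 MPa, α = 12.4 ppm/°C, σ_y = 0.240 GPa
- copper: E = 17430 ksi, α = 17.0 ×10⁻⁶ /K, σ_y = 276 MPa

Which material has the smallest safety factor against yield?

low-carbon steel

In consistent units (E in GPa, α in ×10⁻⁶/K, σ_y in MPa):
  tungsten: E = 410.0, α = 4.54, σ_y = 651.0 → σ = 139 MPa, n = 4.69
  alumina ceramic: E = 355.8, α = 7.60, σ_y = 317.0 → σ = 202 MPa, n = 1.57
  low-carbon steel: E = 200.9, α = 12.4, σ_y = 240.0 → σ = 186 MPa, n = 1.29
  copper: E = 120.2, α = 17.0, σ_y = 276.0 → σ = 152 MPa, n = 1.81
Smallest n: low-carbon steel with n = 1.29.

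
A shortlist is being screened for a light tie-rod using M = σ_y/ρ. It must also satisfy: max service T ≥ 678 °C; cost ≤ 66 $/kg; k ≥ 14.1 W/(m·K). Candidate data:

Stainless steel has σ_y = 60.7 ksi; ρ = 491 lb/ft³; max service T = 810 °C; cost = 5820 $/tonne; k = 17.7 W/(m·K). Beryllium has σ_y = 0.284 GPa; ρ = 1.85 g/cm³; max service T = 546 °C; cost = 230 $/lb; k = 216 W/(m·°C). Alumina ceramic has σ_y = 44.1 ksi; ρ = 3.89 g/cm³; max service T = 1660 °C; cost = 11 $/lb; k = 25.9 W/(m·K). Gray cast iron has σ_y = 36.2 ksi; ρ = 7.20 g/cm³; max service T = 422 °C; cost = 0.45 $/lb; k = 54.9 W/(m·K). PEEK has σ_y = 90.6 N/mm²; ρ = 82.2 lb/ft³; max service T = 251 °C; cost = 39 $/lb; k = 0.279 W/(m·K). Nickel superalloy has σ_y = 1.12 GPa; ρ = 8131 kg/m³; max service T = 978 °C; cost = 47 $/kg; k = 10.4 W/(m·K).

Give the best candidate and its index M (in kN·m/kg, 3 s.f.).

Screen on constraints: max service T ≥ 678 °C; cost ≤ 66 $/kg; k ≥ 14.1 W/(m·K). Survivors: stainless steel, alumina ceramic.
After converting to SI:
  stainless steel: σ_y = 418.5 MPa, ρ = 7865 kg/m³
  alumina ceramic: σ_y = 304.1 MPa, ρ = 3890 kg/m³
  alumina ceramic: M = 78.2 kN·m/kg
  stainless steel: M = 53.2 kN·m/kg
The maximum is for alumina ceramic.

alumina ceramic, M = 78.2 kN·m/kg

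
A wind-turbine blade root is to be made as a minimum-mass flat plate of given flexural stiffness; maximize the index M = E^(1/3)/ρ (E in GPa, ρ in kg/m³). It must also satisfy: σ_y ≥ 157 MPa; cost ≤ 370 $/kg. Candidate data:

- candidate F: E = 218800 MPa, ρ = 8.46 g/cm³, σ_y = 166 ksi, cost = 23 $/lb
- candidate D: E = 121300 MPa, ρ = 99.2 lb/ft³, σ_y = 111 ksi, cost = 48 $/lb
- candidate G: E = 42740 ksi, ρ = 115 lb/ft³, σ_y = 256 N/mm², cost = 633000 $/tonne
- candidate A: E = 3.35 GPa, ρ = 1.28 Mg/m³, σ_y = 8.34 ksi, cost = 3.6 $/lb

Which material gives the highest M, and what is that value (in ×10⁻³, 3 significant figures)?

Screen on constraints: σ_y ≥ 157 MPa; cost ≤ 370 $/kg. Survivors: candidate F, candidate D.
Putting every candidate on a common basis:
  candidate F: E = 218.8 GPa, ρ = 8460 kg/m³
  candidate D: E = 121.3 GPa, ρ = 1589 kg/m³
  candidate D: M = 3.12×10⁻³
  candidate F: M = 0.712×10⁻³
Highest index: candidate D.

candidate D, M = 3.12×10⁻³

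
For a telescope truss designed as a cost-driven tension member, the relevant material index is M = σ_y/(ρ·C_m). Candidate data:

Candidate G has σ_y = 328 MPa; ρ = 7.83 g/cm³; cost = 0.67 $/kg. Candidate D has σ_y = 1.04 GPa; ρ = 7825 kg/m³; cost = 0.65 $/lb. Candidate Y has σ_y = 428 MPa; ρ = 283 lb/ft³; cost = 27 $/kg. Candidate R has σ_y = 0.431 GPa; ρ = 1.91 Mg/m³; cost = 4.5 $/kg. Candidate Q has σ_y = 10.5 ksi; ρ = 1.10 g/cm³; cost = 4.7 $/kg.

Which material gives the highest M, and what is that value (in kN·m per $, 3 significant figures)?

candidate D, M = 92.7 kN·m per $

After converting to SI:
  candidate G: σ_y = 328.0 MPa, ρ = 7830 kg/m³, cost = 0.6700 $/kg
  candidate D: σ_y = 1040 MPa, ρ = 7825 kg/m³, cost = 1.433 $/kg
  candidate Y: σ_y = 428.0 MPa, ρ = 4533 kg/m³, cost = 27.00 $/kg
  candidate R: σ_y = 431.0 MPa, ρ = 1910 kg/m³, cost = 4.500 $/kg
  candidate Q: σ_y = 72.39 MPa, ρ = 1100 kg/m³, cost = 4.700 $/kg
  candidate D: M = 92.7 kN·m per $
  candidate G: M = 62.5 kN·m per $
  candidate R: M = 50.1 kN·m per $
  candidate Q: M = 14.0 kN·m per $
  candidate Y: M = 3.50 kN·m per $
Candidate D has the largest M.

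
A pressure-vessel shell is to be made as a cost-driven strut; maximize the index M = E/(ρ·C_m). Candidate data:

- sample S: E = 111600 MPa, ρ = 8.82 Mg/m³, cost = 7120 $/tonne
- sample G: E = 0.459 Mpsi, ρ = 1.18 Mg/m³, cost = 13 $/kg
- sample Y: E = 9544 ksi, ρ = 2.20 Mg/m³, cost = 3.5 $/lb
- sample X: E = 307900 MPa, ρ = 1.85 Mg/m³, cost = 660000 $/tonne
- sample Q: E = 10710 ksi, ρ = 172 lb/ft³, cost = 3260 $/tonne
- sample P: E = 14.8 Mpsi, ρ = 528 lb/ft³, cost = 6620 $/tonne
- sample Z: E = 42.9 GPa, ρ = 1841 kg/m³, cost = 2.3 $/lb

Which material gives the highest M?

sample Q

Normalizing units and computing the index:
  sample S: E = 111.6 GPa, ρ = 8820 kg/m³, cost = 7.120 $/kg
  sample G: E = 3.165 GPa, ρ = 1180 kg/m³, cost = 13.00 $/kg
  sample Y: E = 65.80 GPa, ρ = 2200 kg/m³, cost = 7.716 $/kg
  sample X: E = 307.9 GPa, ρ = 1850 kg/m³, cost = 660.0 $/kg
  sample Q: E = 73.84 GPa, ρ = 2755 kg/m³, cost = 3.260 $/kg
  sample P: E = 102.0 GPa, ρ = 8458 kg/m³, cost = 6.620 $/kg
  sample Z: E = 42.90 GPa, ρ = 1841 kg/m³, cost = 5.071 $/kg
  sample Q: M = 8.22 MN·m per $
  sample Z: M = 4.60 MN·m per $
  sample Y: M = 3.88 MN·m per $
  sample P: M = 1.82 MN·m per $
  sample S: M = 1.78 MN·m per $
  sample X: M = 0.252 MN·m per $
  sample G: M = 0.206 MN·m per $
Highest index: sample Q.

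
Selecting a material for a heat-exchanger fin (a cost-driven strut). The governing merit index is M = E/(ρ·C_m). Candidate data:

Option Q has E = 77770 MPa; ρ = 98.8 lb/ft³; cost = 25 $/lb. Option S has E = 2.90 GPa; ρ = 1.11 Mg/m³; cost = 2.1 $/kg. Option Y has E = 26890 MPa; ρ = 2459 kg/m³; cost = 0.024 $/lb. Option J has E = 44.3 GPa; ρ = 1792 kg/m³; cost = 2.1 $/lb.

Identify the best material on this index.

In SI units:
  option Q: E = 77.77 GPa, ρ = 1583 kg/m³, cost = 55.11 $/kg
  option S: E = 2.900 GPa, ρ = 1110 kg/m³, cost = 2.100 $/kg
  option Y: E = 26.89 GPa, ρ = 2459 kg/m³, cost = 0.05291 $/kg
  option J: E = 44.30 GPa, ρ = 1792 kg/m³, cost = 4.630 $/kg
  option Y: M = 207 MN·m per $
  option J: M = 5.34 MN·m per $
  option S: M = 1.24 MN·m per $
  option Q: M = 0.892 MN·m per $
Highest index: option Y.

option Y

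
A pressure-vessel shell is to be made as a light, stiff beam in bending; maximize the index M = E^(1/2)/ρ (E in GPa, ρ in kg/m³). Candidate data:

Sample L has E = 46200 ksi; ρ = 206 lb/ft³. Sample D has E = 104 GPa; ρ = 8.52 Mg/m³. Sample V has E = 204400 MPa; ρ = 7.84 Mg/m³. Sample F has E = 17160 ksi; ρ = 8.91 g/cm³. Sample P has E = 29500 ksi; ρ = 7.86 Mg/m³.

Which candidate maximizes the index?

sample L

In SI units:
  sample L: E = 318.5 GPa, ρ = 3300 kg/m³
  sample D: E = 104.0 GPa, ρ = 8520 kg/m³
  sample V: E = 204.4 GPa, ρ = 7840 kg/m³
  sample F: E = 118.3 GPa, ρ = 8910 kg/m³
  sample P: E = 203.4 GPa, ρ = 7860 kg/m³
  sample L: M = 5.41×10⁻³
  sample V: M = 1.82×10⁻³
  sample P: M = 1.81×10⁻³
  sample F: M = 1.22×10⁻³
  sample D: M = 1.20×10⁻³
Sample L has the largest M.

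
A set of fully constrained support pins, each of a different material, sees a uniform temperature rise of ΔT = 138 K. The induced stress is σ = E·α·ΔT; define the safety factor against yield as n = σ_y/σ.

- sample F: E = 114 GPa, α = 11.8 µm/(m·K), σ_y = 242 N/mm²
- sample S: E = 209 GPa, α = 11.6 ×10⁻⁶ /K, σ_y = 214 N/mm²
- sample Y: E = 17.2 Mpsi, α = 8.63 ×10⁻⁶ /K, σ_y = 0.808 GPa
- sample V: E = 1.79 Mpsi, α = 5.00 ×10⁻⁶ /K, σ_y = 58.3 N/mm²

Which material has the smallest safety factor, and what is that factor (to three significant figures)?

sample S, n = 0.640

With everything in SI (GPa, ×10⁻⁶/K, MPa):
  sample F: E = 114.0, α = 11.8, σ_y = 242.0 → σ = 186 MPa, n = 1.30
  sample S: E = 209.0, α = 11.6, σ_y = 214.0 → σ = 335 MPa, n = 0.640
  sample Y: E = 118.6, α = 8.63, σ_y = 808.0 → σ = 141 MPa, n = 5.72
  sample V: E = 12.34, α = 5.00, σ_y = 58.30 → σ = 8.52 MPa, n = 6.85
Sample S has the lowest safety factor, n = 0.640.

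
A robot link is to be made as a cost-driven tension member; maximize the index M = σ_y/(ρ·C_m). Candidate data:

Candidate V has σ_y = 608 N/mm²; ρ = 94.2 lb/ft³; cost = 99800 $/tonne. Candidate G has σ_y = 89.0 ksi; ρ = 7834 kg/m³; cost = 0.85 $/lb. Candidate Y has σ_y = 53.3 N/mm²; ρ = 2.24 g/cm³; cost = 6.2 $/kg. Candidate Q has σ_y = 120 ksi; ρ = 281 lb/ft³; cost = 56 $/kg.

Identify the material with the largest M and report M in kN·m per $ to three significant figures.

Convert each candidate to consistent units, then evaluate M:
  candidate V: σ_y = 608.0 MPa, ρ = 1509 kg/m³, cost = 99.80 $/kg
  candidate G: σ_y = 613.6 MPa, ρ = 7834 kg/m³, cost = 1.874 $/kg
  candidate Y: σ_y = 53.30 MPa, ρ = 2240 kg/m³, cost = 6.200 $/kg
  candidate Q: σ_y = 827.4 MPa, ρ = 4501 kg/m³, cost = 56.00 $/kg
  candidate G: M = 41.8 kN·m per $
  candidate V: M = 4.04 kN·m per $
  candidate Y: M = 3.84 kN·m per $
  candidate Q: M = 3.28 kN·m per $
The maximum is for candidate G.

candidate G, M = 41.8 kN·m per $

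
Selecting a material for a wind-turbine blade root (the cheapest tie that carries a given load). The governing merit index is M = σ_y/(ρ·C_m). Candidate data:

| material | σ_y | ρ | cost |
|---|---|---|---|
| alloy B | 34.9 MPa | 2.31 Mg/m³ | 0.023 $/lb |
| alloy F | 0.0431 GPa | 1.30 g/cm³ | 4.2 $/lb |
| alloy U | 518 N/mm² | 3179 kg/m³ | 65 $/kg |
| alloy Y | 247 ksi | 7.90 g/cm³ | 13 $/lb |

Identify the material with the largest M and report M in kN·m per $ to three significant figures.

alloy B, M = 298 kN·m per $

In SI units:
  alloy B: σ_y = 34.90 MPa, ρ = 2310 kg/m³, cost = 0.05071 $/kg
  alloy F: σ_y = 43.10 MPa, ρ = 1300 kg/m³, cost = 9.259 $/kg
  alloy U: σ_y = 518.0 MPa, ρ = 3179 kg/m³, cost = 65.00 $/kg
  alloy Y: σ_y = 1703 MPa, ρ = 7900 kg/m³, cost = 28.66 $/kg
  alloy B: M = 298 kN·m per $
  alloy Y: M = 7.52 kN·m per $
  alloy F: M = 3.58 kN·m per $
  alloy U: M = 2.51 kN·m per $
Alloy B has the largest M.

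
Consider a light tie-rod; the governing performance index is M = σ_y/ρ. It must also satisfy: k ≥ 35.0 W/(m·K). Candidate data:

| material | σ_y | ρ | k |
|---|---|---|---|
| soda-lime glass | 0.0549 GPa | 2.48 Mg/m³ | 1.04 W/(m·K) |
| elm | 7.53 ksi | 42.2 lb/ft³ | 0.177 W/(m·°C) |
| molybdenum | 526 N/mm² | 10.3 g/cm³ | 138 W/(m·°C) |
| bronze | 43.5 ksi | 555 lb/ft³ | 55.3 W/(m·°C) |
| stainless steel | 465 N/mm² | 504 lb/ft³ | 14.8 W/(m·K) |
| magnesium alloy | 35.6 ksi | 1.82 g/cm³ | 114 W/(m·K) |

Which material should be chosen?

Screen on constraints: k ≥ 35.0 W/(m·K). Survivors: molybdenum, bronze, magnesium alloy.
Normalizing units and computing the index:
  molybdenum: σ_y = 526.0 MPa, ρ = 10300 kg/m³
  bronze: σ_y = 299.9 MPa, ρ = 8890 kg/m³
  magnesium alloy: σ_y = 245.5 MPa, ρ = 1820 kg/m³
  magnesium alloy: M = 135 kN·m/kg
  molybdenum: M = 51.1 kN·m/kg
  bronze: M = 33.7 kN·m/kg
The maximum is for magnesium alloy.

magnesium alloy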